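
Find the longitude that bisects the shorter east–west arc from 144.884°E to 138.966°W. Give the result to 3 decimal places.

Signed shortest Δλ from +144.884° to -138.966° is +76.150°.
Midpoint longitude = +144.884° + (+76.150°)/2 = +144.884° + 38.075° = +182.959°.
Normalise into (−180°, 180°]: -177.041°.
(The naïve average (+144.884 + -138.966)/2 = 2.959° is on the wrong side of the globe.)

177.041°W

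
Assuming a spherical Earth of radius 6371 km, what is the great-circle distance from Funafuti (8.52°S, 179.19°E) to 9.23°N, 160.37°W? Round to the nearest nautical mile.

Δλ = -160.37 − 179.19 = -339.56°; wrapped into (−180°, 180°]: 20.44°.
Δφ = 9.23 − -8.52 = 17.75°.
a = sin²(Δφ/2) + cos φ₁ · cos φ₂ · sin²(Δλ/2) = 0.054532.
c = 2·atan2(√a, √(1−a)) = 0.47140 rad → d = 6371·c ≈ 3003.26 km ≈ 1621.63 nmi.

1622 nmi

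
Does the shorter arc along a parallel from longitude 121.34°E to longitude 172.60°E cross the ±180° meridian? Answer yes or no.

No

Signed shortest Δλ = ((172.60 − 121.34 + 180) mod 360) − 180 = 51.26°.
Going east by 51.26° from +121.34° reaches +172.60° without touching 180°.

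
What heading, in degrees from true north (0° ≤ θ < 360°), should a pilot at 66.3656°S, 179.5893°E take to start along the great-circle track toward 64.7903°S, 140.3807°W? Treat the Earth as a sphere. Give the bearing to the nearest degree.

Δλ = -140.3807 − 179.5893 = -319.9700°; wrapped into (−180°, 180°]: 40.0300°.
θ = atan2( sin Δλ · cos φ₂ , cos φ₁ · sin φ₂ − sin φ₁ · cos φ₂ · cos Δλ )
  = atan2(0.27395, -0.06393) = 103.136° → normalised to [0°, 360°): 103.136°.

103°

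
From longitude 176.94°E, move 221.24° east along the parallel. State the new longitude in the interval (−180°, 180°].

Start at +176.94°; shift +221.24° → +398.18°.
+398.18° lies outside (−180°, 180°]; subtract 360° → +38.18°.

38.18°E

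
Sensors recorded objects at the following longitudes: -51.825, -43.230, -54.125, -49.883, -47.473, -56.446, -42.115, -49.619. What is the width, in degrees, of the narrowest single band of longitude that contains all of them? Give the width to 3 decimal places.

14.331°

Sort the longitudes: -56.446°, -54.125°, -51.825°, -49.883°, -49.619°, -47.473°, -43.230°, -42.115°.
Eastward gaps between consecutive values (wrapping around): 2.321°, 2.300°, 1.942°, 0.264°, 2.146°, 4.243°, 1.115°, 345.669°.
Largest gap = 345.669° ⇒ minimal covering band is its complement: 360° − 345.669° = 14.331°.
Band runs from -56.446° eastward to -42.115°.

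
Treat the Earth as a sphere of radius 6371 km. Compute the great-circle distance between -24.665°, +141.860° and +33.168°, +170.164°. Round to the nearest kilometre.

7095 km

Δλ = 170.164 − 141.860 = 28.304°.
Δφ = 33.168 − -24.665 = 57.833°.
a = sin²(Δφ/2) + cos φ₁ · cos φ₂ · sin²(Δλ/2) = 0.279279.
c = 2·atan2(√a, √(1−a)) = 1.11359 rad → d = 6371·c ≈ 7094.68 km.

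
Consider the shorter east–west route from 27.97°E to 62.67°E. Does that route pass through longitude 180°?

No

Signed shortest Δλ = ((62.67 − 27.97 + 180) mod 360) − 180 = 34.7°.
Going east by 34.7° from +27.97° reaches +62.67° without touching 180°.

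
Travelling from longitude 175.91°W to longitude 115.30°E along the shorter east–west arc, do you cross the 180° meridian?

Yes

Naïve |115.30 − -175.91| = 291.21° > 180°, so the shorter arc goes the other way round — across 180°.
Signed shortest Δλ = ((115.30 − -175.91 + 180) mod 360) − 180 = -68.79°.
Going west by 68.79° from -175.91° passes through 180° before reaching +115.30°.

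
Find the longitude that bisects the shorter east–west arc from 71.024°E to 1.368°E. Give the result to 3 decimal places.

36.196°E

Signed shortest Δλ from +71.024° to +1.368° is -69.656°.
Midpoint longitude = +71.024° + (-69.656°)/2 = +71.024° − 34.828° = +36.196°.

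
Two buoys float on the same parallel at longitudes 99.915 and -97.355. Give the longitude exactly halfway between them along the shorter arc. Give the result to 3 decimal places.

Signed shortest Δλ from +99.915° to -97.355° is +162.730°.
Midpoint longitude = +99.915° + (+162.730°)/2 = +99.915° + 81.365° = +181.280°.
Normalise into (−180°, 180°]: -178.720°.
(The naïve average (+99.915 + -97.355)/2 = 1.28° is on the wrong side of the globe.)

-178.720°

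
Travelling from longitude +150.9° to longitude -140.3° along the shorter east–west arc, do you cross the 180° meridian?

Naïve |-140.3 − 150.9| = 291.2° > 180°, so the shorter arc goes the other way round — across 180°.
Signed shortest Δλ = ((-140.3 − 150.9 + 180) mod 360) − 180 = 68.8°.
Going east by 68.8° from +150.9° passes through 180° before reaching -140.3°.

Yes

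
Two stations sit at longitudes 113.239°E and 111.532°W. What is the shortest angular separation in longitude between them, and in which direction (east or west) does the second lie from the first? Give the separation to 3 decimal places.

Raw difference: -111.532 − 113.239 = -224.771°.
Normalise into (−180°, 180°]: -224.771° + 360° = 135.229°.
Positive ⇒ the second point lies to the east; separation 135.229°.

135.229° east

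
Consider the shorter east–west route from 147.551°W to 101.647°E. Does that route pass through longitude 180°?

Yes

Naïve |101.647 − -147.551| = 249.198° > 180°, so the shorter arc goes the other way round — across 180°.
Signed shortest Δλ = ((101.647 − -147.551 + 180) mod 360) − 180 = -110.802°.
Going west by 110.802° from -147.551° passes through 180° before reaching +101.647°.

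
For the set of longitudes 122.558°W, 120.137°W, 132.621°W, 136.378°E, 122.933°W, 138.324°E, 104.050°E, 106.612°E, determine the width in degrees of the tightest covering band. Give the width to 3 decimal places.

135.813°

Sort the longitudes: -132.621°, -122.933°, -122.558°, -120.137°, +104.050°, +106.612°, +136.378°, +138.324°.
Eastward gaps between consecutive values (wrapping around): 9.688°, 0.375°, 2.421°, 224.187°, 2.562°, 29.766°, 1.946°, 89.055°.
Largest gap = 224.187° ⇒ minimal covering band is its complement: 360° − 224.187° = 135.813°.
Band runs from +104.050° eastward to -120.137°, crossing the antimeridian.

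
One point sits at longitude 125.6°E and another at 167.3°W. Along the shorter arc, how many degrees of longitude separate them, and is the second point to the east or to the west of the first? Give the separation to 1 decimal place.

67.1° east

Raw difference: -167.3 − 125.6 = -292.9°.
Normalise into (−180°, 180°]: -292.9° + 360° = 67.1°.
Positive ⇒ the second point lies to the east; separation 67.1°.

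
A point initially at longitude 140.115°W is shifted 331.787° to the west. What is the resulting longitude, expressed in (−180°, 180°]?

Start at -140.115°; shift −331.787° → -471.902°.
-471.902° lies outside (−180°, 180°]; add 360° → -111.902°.

111.902°W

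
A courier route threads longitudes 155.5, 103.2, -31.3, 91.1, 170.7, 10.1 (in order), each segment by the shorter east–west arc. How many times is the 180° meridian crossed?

Leg 1: +155.5° → +103.2°, shortest Δλ = -52.3° (west) — does not cross 180°.
Leg 2: +103.2° → -31.3°, shortest Δλ = -134.5° (west) — does not cross 180°.
Leg 3: -31.3° → +91.1°, shortest Δλ = 122.4° (east) — does not cross 180°.
Leg 4: +91.1° → +170.7°, shortest Δλ = 79.6° (east) — does not cross 180°.
Leg 5: +170.7° → +10.1°, shortest Δλ = -160.6° (west) — does not cross 180°.
Total crossings: 0.

0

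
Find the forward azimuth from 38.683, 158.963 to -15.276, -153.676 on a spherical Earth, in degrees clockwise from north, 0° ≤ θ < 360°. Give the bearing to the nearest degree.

Δλ = -153.676 − 158.963 = -312.639°; wrapped into (−180°, 180°]: 47.361°.
θ = atan2( sin Δλ · cos φ₂ , cos φ₁ · sin φ₂ − sin φ₁ · cos φ₂ · cos Δλ )
  = atan2(0.70964, -0.61408) = 130.871° → normalised to [0°, 360°): 130.871°.

131°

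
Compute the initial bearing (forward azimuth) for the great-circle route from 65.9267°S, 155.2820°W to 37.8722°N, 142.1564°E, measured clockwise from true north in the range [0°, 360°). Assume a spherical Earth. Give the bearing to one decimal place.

Δλ = 142.1564 − -155.2820 = 297.4384°; wrapped into (−180°, 180°]: -62.5616°.
θ = atan2( sin Δλ · cos φ₂ , cos φ₁ · sin φ₂ − sin φ₁ · cos φ₂ · cos Δλ )
  = atan2(-0.70058, 0.58252) = -50.257° → normalised to [0°, 360°): 309.743°.

309.7°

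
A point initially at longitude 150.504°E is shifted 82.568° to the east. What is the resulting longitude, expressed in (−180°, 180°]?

126.928°W

Start at +150.504°; shift +82.568° → +233.072°.
+233.072° lies outside (−180°, 180°]; subtract 360° → -126.928°.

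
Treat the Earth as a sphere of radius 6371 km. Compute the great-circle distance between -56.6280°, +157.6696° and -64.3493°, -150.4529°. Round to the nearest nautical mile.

1553 nmi

Δλ = -150.4529 − 157.6696 = -308.1225°; wrapped into (−180°, 180°]: 51.8775°.
Δφ = -64.3493 − -56.6280 = -7.7213°.
a = sin²(Δφ/2) + cos φ₁ · cos φ₂ · sin²(Δλ/2) = 0.050092.
c = 2·atan2(√a, √(1−a)) = 0.45145 rad → d = 6371·c ≈ 2876.17 km ≈ 1553.01 nmi.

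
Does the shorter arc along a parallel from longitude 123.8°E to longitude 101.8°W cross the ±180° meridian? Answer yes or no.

Naïve |-101.8 − 123.8| = 225.6° > 180°, so the shorter arc goes the other way round — across 180°.
Signed shortest Δλ = ((-101.8 − 123.8 + 180) mod 360) − 180 = 134.4°.
Going east by 134.4° from +123.8° passes through 180° before reaching -101.8°.

Yes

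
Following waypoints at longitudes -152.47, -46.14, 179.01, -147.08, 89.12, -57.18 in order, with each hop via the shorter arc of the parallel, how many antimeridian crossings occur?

Leg 1: -152.47° → -46.14°, shortest Δλ = 106.33° (east) — does not cross 180°.
Leg 2: -46.14° → +179.01°, shortest Δλ = -134.85° (west) — crosses 180°.
Leg 3: +179.01° → -147.08°, shortest Δλ = 33.91° (east) — crosses 180°.
Leg 4: -147.08° → +89.12°, shortest Δλ = -123.8° (west) — crosses 180°.
Leg 5: +89.12° → -57.18°, shortest Δλ = -146.3° (west) — does not cross 180°.
Total crossings: 3.

3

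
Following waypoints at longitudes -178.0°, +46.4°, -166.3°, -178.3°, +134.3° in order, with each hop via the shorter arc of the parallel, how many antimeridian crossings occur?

Leg 1: -178.0° → +46.4°, shortest Δλ = -135.6° (west) — crosses 180°.
Leg 2: +46.4° → -166.3°, shortest Δλ = 147.3° (east) — crosses 180°.
Leg 3: -166.3° → -178.3°, shortest Δλ = -12.0° (west) — does not cross 180°.
Leg 4: -178.3° → +134.3°, shortest Δλ = -47.4° (west) — crosses 180°.
Total crossings: 3.

3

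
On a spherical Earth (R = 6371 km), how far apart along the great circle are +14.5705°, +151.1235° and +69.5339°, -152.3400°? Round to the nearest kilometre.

Δλ = -152.3400 − 151.1235 = -303.4635°; wrapped into (−180°, 180°]: 56.5365°.
Δφ = 69.5339 − 14.5705 = 54.9634°.
a = sin²(Δφ/2) + cos φ₁ · cos φ₂ · sin²(Δλ/2) = 0.288854.
c = 2·atan2(√a, √(1−a)) = 1.13482 rad → d = 6371·c ≈ 7229.97 km.

7230 km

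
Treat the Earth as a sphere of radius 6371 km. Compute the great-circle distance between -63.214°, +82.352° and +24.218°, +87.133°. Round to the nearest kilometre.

9731 km

Δλ = 87.133 − 82.352 = 4.781°.
Δφ = 24.218 − -63.214 = 87.432°.
a = sin²(Δφ/2) + cos φ₁ · cos φ₂ · sin²(Δλ/2) = 0.478312.
c = 2·atan2(√a, √(1−a)) = 1.52741 rad → d = 6371·c ≈ 9731.11 km.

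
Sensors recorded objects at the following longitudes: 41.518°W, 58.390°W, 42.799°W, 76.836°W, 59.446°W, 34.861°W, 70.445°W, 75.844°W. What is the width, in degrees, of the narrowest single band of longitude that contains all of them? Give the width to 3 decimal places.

Sort the longitudes: -76.836°, -75.844°, -70.445°, -59.446°, -58.390°, -42.799°, -41.518°, -34.861°.
Eastward gaps between consecutive values (wrapping around): 0.992°, 5.399°, 10.999°, 1.056°, 15.591°, 1.281°, 6.657°, 318.025°.
Largest gap = 318.025° ⇒ minimal covering band is its complement: 360° − 318.025° = 41.975°.
Band runs from -76.836° eastward to -34.861°.

41.975°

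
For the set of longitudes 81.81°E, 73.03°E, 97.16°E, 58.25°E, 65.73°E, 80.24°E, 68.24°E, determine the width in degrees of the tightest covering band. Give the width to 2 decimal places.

Sort the longitudes: +58.25°, +65.73°, +68.24°, +73.03°, +80.24°, +81.81°, +97.16°.
Eastward gaps between consecutive values (wrapping around): 7.48°, 2.51°, 4.79°, 7.21°, 1.57°, 15.35°, 321.09°.
Largest gap = 321.09° ⇒ minimal covering band is its complement: 360° − 321.09° = 38.91°.
Band runs from +58.25° eastward to +97.16°.

38.91°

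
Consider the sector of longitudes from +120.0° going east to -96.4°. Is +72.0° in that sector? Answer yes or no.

No

Band width going east from +120.0° to -96.4°: ((-96.4 − 120.0) mod 360) = 143.6°.
Offset of +72.0° east of the west edge: ((72.0 − 120.0) mod 360) = 312.0°.
312.0° > 143.6° ⇒ outside.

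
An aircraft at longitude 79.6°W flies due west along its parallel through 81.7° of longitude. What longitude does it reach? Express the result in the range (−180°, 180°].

161.3°W

Start at -79.6°; shift −81.7° → -161.3°.
-161.3° already lies in (−180°, 180°].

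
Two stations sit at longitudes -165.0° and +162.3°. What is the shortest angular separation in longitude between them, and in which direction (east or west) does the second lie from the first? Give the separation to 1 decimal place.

Raw difference: 162.3 − -165.0 = 327.3°.
Normalise into (−180°, 180°]: 327.3° − 360° = -32.7°.
Negative ⇒ the second point lies to the west; separation 32.7°.

32.7° west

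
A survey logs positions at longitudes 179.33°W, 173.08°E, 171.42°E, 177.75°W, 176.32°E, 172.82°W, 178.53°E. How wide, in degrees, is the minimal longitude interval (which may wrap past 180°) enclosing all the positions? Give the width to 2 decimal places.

15.76°

Sort the longitudes: -179.33°, -177.75°, -172.82°, +171.42°, +173.08°, +176.32°, +178.53°.
Eastward gaps between consecutive values (wrapping around): 1.58°, 4.93°, 344.24°, 1.66°, 3.24°, 2.21°, 2.14°.
Largest gap = 344.24° ⇒ minimal covering band is its complement: 360° − 344.24° = 15.76°.
Band runs from +171.42° eastward to -172.82°, crossing the antimeridian.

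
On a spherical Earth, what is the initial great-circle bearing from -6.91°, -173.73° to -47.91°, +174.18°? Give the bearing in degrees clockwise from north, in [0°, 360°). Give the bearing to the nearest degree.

Δλ = 174.18 − -173.73 = 347.91°; wrapped into (−180°, 180°]: -12.09°.
θ = atan2( sin Δλ · cos φ₂ , cos φ₁ · sin φ₂ − sin φ₁ · cos φ₂ · cos Δλ )
  = atan2(-0.14039, -0.65785) = -167.953° → normalised to [0°, 360°): 192.047°.

192°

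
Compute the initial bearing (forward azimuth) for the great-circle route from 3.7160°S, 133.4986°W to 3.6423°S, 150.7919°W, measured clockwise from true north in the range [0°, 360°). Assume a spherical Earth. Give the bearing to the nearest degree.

Δλ = -150.7919 − -133.4986 = -17.2933°.
θ = atan2( sin Δλ · cos φ₂ , cos φ₁ · sin φ₂ − sin φ₁ · cos φ₂ · cos Δλ )
  = atan2(-0.29666, -0.00164) = -90.316° → normalised to [0°, 360°): 269.684°.

270°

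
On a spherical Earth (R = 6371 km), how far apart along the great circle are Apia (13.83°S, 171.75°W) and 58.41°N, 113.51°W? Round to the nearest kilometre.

Δλ = -113.51 − -171.75 = 58.24°.
Δφ = 58.41 − -13.83 = 72.24°.
a = sin²(Δφ/2) + cos φ₁ · cos φ₂ · sin²(Δλ/2) = 0.467943.
c = 2·atan2(√a, √(1−a)) = 1.50664 rad → d = 6371·c ≈ 9598.79 km.

9599 km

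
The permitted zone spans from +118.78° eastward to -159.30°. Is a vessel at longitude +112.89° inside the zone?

Band width going east from +118.78° to -159.30°: ((-159.30 − 118.78) mod 360) = 81.92°.
Offset of +112.89° east of the west edge: ((112.89 − 118.78) mod 360) = 354.11°.
354.11° > 81.92° ⇒ outside.

No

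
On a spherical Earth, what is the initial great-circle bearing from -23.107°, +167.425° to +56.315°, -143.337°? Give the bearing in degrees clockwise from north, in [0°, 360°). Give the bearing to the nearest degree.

25°

Δλ = -143.337 − 167.425 = -310.762°; wrapped into (−180°, 180°]: 49.238°.
θ = atan2( sin Δλ · cos φ₂ , cos φ₁ · sin φ₂ − sin φ₁ · cos φ₂ · cos Δλ )
  = atan2(0.42009, 0.90746) = 24.841° → normalised to [0°, 360°): 24.841°.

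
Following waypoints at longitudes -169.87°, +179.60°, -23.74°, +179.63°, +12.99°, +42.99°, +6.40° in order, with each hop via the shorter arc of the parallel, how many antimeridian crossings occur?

3

Leg 1: -169.87° → +179.60°, shortest Δλ = -10.53° (west) — crosses 180°.
Leg 2: +179.60° → -23.74°, shortest Δλ = 156.66° (east) — crosses 180°.
Leg 3: -23.74° → +179.63°, shortest Δλ = -156.63° (west) — crosses 180°.
Leg 4: +179.63° → +12.99°, shortest Δλ = -166.64° (west) — does not cross 180°.
Leg 5: +12.99° → +42.99°, shortest Δλ = 30.0° (east) — does not cross 180°.
Leg 6: +42.99° → +6.40°, shortest Δλ = -36.59° (west) — does not cross 180°.
Total crossings: 3.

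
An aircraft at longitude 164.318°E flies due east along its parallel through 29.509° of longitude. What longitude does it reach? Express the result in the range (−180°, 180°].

Start at +164.318°; shift +29.509° → +193.827°.
+193.827° lies outside (−180°, 180°]; subtract 360° → -166.173°.

166.173°W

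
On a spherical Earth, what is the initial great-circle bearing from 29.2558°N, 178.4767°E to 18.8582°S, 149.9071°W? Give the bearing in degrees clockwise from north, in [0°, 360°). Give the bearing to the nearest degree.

Δλ = -149.9071 − 178.4767 = -328.3838°; wrapped into (−180°, 180°]: 31.6162°.
θ = atan2( sin Δλ · cos φ₂ , cos φ₁ · sin φ₂ − sin φ₁ · cos φ₂ · cos Δλ )
  = atan2(0.49609, -0.67583) = 143.720° → normalised to [0°, 360°): 143.720°.

144°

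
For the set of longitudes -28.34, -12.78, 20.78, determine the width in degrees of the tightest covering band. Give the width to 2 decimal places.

49.12°

Sort the longitudes: -28.34°, -12.78°, +20.78°.
Eastward gaps between consecutive values (wrapping around): 15.56°, 33.56°, 310.88°.
Largest gap = 310.88° ⇒ minimal covering band is its complement: 360° − 310.88° = 49.12°.
Band runs from -28.34° eastward to +20.78°.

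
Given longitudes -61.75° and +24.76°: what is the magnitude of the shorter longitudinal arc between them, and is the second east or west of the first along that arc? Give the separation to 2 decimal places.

86.51° east

Raw difference: 24.76 − -61.75 = 86.51°.
Normalise into (−180°, 180°]: 86.51° stays 86.51°.
Positive ⇒ the second point lies to the east; separation 86.51°.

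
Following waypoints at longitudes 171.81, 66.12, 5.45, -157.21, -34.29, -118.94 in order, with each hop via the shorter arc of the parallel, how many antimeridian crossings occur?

0

Leg 1: +171.81° → +66.12°, shortest Δλ = -105.69° (west) — does not cross 180°.
Leg 2: +66.12° → +5.45°, shortest Δλ = -60.67° (west) — does not cross 180°.
Leg 3: +5.45° → -157.21°, shortest Δλ = -162.66° (west) — does not cross 180°.
Leg 4: -157.21° → -34.29°, shortest Δλ = 122.92° (east) — does not cross 180°.
Leg 5: -34.29° → -118.94°, shortest Δλ = -84.65° (west) — does not cross 180°.
Total crossings: 0.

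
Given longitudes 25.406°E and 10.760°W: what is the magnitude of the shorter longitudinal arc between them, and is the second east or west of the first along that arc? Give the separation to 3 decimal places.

Raw difference: -10.760 − 25.406 = -36.166°.
Normalise into (−180°, 180°]: -36.166° stays -36.166°.
Negative ⇒ the second point lies to the west; separation 36.166°.

36.166° west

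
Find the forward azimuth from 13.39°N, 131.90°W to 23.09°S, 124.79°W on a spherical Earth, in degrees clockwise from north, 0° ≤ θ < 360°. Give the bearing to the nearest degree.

Δλ = -124.79 − -131.90 = 7.11°.
θ = atan2( sin Δλ · cos φ₂ , cos φ₁ · sin φ₂ − sin φ₁ · cos φ₂ · cos Δλ )
  = atan2(0.11386, -0.59290) = 169.129° → normalised to [0°, 360°): 169.129°.

169°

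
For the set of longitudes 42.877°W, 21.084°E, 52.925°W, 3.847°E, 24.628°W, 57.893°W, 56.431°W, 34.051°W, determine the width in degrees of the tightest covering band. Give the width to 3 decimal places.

Sort the longitudes: -57.893°, -56.431°, -52.925°, -42.877°, -34.051°, -24.628°, +3.847°, +21.084°.
Eastward gaps between consecutive values (wrapping around): 1.462°, 3.506°, 10.048°, 8.826°, 9.423°, 28.475°, 17.237°, 281.023°.
Largest gap = 281.023° ⇒ minimal covering band is its complement: 360° − 281.023° = 78.977°.
Band runs from -57.893° eastward to +21.084°.

78.977°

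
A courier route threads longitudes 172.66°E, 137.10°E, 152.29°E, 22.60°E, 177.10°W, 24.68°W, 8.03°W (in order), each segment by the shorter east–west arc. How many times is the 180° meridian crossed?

1

Leg 1: +172.66° → +137.10°, shortest Δλ = -35.56° (west) — does not cross 180°.
Leg 2: +137.10° → +152.29°, shortest Δλ = 15.19° (east) — does not cross 180°.
Leg 3: +152.29° → +22.60°, shortest Δλ = -129.69° (west) — does not cross 180°.
Leg 4: +22.60° → -177.10°, shortest Δλ = 160.3° (east) — crosses 180°.
Leg 5: -177.10° → -24.68°, shortest Δλ = 152.42° (east) — does not cross 180°.
Leg 6: -24.68° → -8.03°, shortest Δλ = 16.65° (east) — does not cross 180°.
Total crossings: 1.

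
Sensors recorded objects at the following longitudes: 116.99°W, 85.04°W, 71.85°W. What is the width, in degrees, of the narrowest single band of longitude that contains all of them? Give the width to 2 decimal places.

Sort the longitudes: -116.99°, -85.04°, -71.85°.
Eastward gaps between consecutive values (wrapping around): 31.95°, 13.19°, 314.86°.
Largest gap = 314.86° ⇒ minimal covering band is its complement: 360° − 314.86° = 45.14°.
Band runs from -116.99° eastward to -71.85°.

45.14°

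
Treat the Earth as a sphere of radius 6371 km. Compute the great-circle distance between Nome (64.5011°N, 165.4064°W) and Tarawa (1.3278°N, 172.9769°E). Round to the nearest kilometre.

Δλ = 172.9769 − -165.4064 = 338.3833°; wrapped into (−180°, 180°]: -21.6167°.
Δφ = 1.3278 − 64.5011 = -63.1733°.
a = sin²(Δφ/2) + cos φ₁ · cos φ₂ · sin²(Δλ/2) = 0.289488.
c = 2·atan2(√a, √(1−a)) = 1.13622 rad → d = 6371·c ≈ 7238.87 km.

7239 km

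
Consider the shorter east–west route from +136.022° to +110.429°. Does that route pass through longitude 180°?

No

Signed shortest Δλ = ((110.429 − 136.022 + 180) mod 360) − 180 = -25.593°.
Going west by 25.593° from +136.022° reaches +110.429° without touching 180°.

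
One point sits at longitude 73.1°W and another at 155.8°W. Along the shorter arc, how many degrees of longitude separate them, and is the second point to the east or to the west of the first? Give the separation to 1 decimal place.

82.7° west

Raw difference: -155.8 − -73.1 = -82.7°.
Normalise into (−180°, 180°]: -82.7° stays -82.7°.
Negative ⇒ the second point lies to the west; separation 82.7°.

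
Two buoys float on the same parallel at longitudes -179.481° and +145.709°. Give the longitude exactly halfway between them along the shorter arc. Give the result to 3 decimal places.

+163.114°

Signed shortest Δλ from -179.481° to +145.709° is -34.810°.
Midpoint longitude = -179.481° + (-34.810°)/2 = -179.481° − 17.405° = -196.886°.
Normalise into (−180°, 180°]: +163.114°.
(The naïve average (-179.481 + +145.709)/2 = -16.886° is on the wrong side of the globe.)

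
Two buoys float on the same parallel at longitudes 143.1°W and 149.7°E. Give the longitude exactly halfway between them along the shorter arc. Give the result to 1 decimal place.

Signed shortest Δλ from -143.1° to +149.7° is -67.2°.
Midpoint longitude = -143.1° + (-67.2°)/2 = -143.1° − 33.6° = -176.7°.
(The naïve average (-143.1 + +149.7)/2 = 3.3° is on the wrong side of the globe.)

176.7°W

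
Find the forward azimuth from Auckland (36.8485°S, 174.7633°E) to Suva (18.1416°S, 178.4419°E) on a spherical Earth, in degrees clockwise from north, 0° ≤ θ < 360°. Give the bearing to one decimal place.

Δλ = 178.4419 − 174.7633 = 3.6786°.
θ = atan2( sin Δλ · cos φ₂ , cos φ₁ · sin φ₂ − sin φ₁ · cos φ₂ · cos Δλ )
  = atan2(0.06097, 0.31955) = 10.802° → normalised to [0°, 360°): 10.802°.

10.8°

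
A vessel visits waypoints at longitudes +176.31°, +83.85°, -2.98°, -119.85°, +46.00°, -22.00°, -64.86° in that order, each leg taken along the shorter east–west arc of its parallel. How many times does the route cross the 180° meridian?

Leg 1: +176.31° → +83.85°, shortest Δλ = -92.46° (west) — does not cross 180°.
Leg 2: +83.85° → -2.98°, shortest Δλ = -86.83° (west) — does not cross 180°.
Leg 3: -2.98° → -119.85°, shortest Δλ = -116.87° (west) — does not cross 180°.
Leg 4: -119.85° → +46.00°, shortest Δλ = 165.85° (east) — does not cross 180°.
Leg 5: +46.00° → -22.00°, shortest Δλ = -68.0° (west) — does not cross 180°.
Leg 6: -22.00° → -64.86°, shortest Δλ = -42.86° (west) — does not cross 180°.
Total crossings: 0.

0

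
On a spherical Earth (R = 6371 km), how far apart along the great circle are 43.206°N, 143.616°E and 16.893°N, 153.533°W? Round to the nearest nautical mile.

3534 nmi

Δλ = -153.533 − 143.616 = -297.149°; wrapped into (−180°, 180°]: 62.851°.
Δφ = 16.893 − 43.206 = -26.313°.
a = sin²(Δφ/2) + cos φ₁ · cos φ₂ · sin²(Δλ/2) = 0.241405.
c = 2·atan2(√a, √(1−a)) = 1.02723 rad → d = 6371·c ≈ 6544.50 km ≈ 3533.75 nmi.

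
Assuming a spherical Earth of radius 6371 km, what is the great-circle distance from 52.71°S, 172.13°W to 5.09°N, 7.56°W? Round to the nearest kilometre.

Δλ = -7.56 − -172.13 = 164.57°.
Δφ = 5.09 − -52.71 = 57.80°.
a = sin²(Δφ/2) + cos φ₁ · cos φ₂ · sin²(Δλ/2) = 0.826147.
c = 2·atan2(√a, √(1−a)) = 2.28140 rad → d = 6371·c ≈ 14534.82 km.

14535 km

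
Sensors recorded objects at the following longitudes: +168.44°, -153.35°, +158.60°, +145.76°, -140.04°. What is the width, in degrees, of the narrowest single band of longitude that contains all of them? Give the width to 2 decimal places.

Sort the longitudes: -153.35°, -140.04°, +145.76°, +158.60°, +168.44°.
Eastward gaps between consecutive values (wrapping around): 13.31°, 285.80°, 12.84°, 9.84°, 38.21°.
Largest gap = 285.80° ⇒ minimal covering band is its complement: 360° − 285.80° = 74.20°.
Band runs from +145.76° eastward to -140.04°, crossing the antimeridian.

74.20°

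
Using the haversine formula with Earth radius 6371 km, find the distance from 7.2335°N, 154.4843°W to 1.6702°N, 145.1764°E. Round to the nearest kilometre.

Δλ = 145.1764 − -154.4843 = 299.6607°; wrapped into (−180°, 180°]: -60.3393°.
Δφ = 1.6702 − 7.2335 = -5.5633°.
a = sin²(Δφ/2) + cos φ₁ · cos φ₂ · sin²(Δλ/2) = 0.252807.
c = 2·atan2(√a, √(1−a)) = 1.05367 rad → d = 6371·c ≈ 6712.92 km.

6713 km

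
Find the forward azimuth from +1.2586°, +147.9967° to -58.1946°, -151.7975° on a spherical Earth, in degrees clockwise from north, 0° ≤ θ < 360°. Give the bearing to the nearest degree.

152°

Δλ = -151.7975 − 147.9967 = -299.7942°; wrapped into (−180°, 180°]: 60.2058°.
θ = atan2( sin Δλ · cos φ₂ , cos φ₁ · sin φ₂ − sin φ₁ · cos φ₂ · cos Δλ )
  = atan2(0.45737, -0.85539) = 151.867° → normalised to [0°, 360°): 151.867°.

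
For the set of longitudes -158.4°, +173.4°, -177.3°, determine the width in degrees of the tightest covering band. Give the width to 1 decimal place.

Sort the longitudes: -177.3°, -158.4°, +173.4°.
Eastward gaps between consecutive values (wrapping around): 18.9°, 331.8°, 9.3°.
Largest gap = 331.8° ⇒ minimal covering band is its complement: 360° − 331.8° = 28.2°.
Band runs from +173.4° eastward to -158.4°, crossing the antimeridian.

28.2°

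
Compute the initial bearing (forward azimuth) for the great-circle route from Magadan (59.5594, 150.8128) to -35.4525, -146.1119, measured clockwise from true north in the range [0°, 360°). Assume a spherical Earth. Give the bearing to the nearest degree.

130°

Δλ = -146.1119 − 150.8128 = -296.9247°; wrapped into (−180°, 180°]: 63.0753°.
θ = atan2( sin Δλ · cos φ₂ , cos φ₁ · sin φ₂ − sin φ₁ · cos φ₂ · cos Δλ )
  = atan2(0.72630, -0.61189) = 130.113° → normalised to [0°, 360°): 130.113°.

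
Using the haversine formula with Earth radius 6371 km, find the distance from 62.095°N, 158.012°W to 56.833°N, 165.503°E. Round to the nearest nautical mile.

Δλ = 165.503 − -158.012 = 323.515°; wrapped into (−180°, 180°]: -36.485°.
Δφ = 56.833 − 62.095 = -5.262°.
a = sin²(Δφ/2) + cos φ₁ · cos φ₂ · sin²(Δλ/2) = 0.027197.
c = 2·atan2(√a, √(1−a)) = 0.33135 rad → d = 6371·c ≈ 2111.00 km ≈ 1139.85 nmi.

1140 nmi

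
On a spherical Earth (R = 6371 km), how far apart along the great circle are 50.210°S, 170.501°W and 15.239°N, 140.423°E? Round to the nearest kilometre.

Δλ = 140.423 − -170.501 = 310.924°; wrapped into (−180°, 180°]: -49.076°.
Δφ = 15.239 − -50.210 = 65.449°.
a = sin²(Δφ/2) + cos φ₁ · cos φ₂ · sin²(Δλ/2) = 0.398745.
c = 2·atan2(√a, √(1−a)) = 1.36688 rad → d = 6371·c ≈ 8708.36 km.

8708 km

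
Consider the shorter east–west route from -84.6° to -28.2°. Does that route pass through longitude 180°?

Signed shortest Δλ = ((-28.2 − -84.6 + 180) mod 360) − 180 = 56.4°.
Going east by 56.4° from -84.6° reaches -28.2° without touching 180°.

No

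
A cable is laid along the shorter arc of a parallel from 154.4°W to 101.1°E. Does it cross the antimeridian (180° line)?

Naïve |101.1 − -154.4| = 255.5° > 180°, so the shorter arc goes the other way round — across 180°.
Signed shortest Δλ = ((101.1 − -154.4 + 180) mod 360) − 180 = -104.5°.
Going west by 104.5° from -154.4° passes through 180° before reaching +101.1°.

Yes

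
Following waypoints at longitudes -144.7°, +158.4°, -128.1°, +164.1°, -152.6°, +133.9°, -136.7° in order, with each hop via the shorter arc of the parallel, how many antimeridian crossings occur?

Leg 1: -144.7° → +158.4°, shortest Δλ = -56.9° (west) — crosses 180°.
Leg 2: +158.4° → -128.1°, shortest Δλ = 73.5° (east) — crosses 180°.
Leg 3: -128.1° → +164.1°, shortest Δλ = -67.8° (west) — crosses 180°.
Leg 4: +164.1° → -152.6°, shortest Δλ = 43.3° (east) — crosses 180°.
Leg 5: -152.6° → +133.9°, shortest Δλ = -73.5° (west) — crosses 180°.
Leg 6: +133.9° → -136.7°, shortest Δλ = 89.4° (east) — crosses 180°.
Total crossings: 6.

6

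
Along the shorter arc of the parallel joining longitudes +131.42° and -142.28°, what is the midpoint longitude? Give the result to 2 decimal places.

+174.57°

Signed shortest Δλ from +131.42° to -142.28° is +86.30°.
Midpoint longitude = +131.42° + (+86.30°)/2 = +131.42° + 43.15° = +174.57°.
(The naïve average (+131.42 + -142.28)/2 = -5.43° is on the wrong side of the globe.)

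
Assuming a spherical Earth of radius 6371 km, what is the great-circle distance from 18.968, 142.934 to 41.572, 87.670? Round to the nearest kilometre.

Δλ = 87.670 − 142.934 = -55.264°.
Δφ = 41.572 − 18.968 = 22.604°.
a = sin²(Δφ/2) + cos φ₁ · cos φ₂ · sin²(Δλ/2) = 0.190593.
c = 2·atan2(√a, √(1−a)) = 0.90356 rad → d = 6371·c ≈ 5756.61 km.

5757 km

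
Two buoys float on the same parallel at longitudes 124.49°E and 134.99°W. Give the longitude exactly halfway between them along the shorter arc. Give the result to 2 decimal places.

Signed shortest Δλ from +124.49° to -134.99° is +100.52°.
Midpoint longitude = +124.49° + (+100.52°)/2 = +124.49° + 50.26° = +174.75°.
(The naïve average (+124.49 + -134.99)/2 = -5.25° is on the wrong side of the globe.)

174.75°E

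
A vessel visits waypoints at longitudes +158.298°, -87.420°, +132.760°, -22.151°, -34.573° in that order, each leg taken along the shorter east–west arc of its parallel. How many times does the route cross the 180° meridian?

Leg 1: +158.298° → -87.420°, shortest Δλ = 114.282° (east) — crosses 180°.
Leg 2: -87.420° → +132.760°, shortest Δλ = -139.82° (west) — crosses 180°.
Leg 3: +132.760° → -22.151°, shortest Δλ = -154.911° (west) — does not cross 180°.
Leg 4: -22.151° → -34.573°, shortest Δλ = -12.422° (west) — does not cross 180°.
Total crossings: 2.

2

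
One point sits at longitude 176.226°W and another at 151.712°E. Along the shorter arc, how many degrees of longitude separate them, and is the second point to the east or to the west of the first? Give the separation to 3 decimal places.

Raw difference: 151.712 − -176.226 = 327.938°.
Normalise into (−180°, 180°]: 327.938° − 360° = -32.062°.
Negative ⇒ the second point lies to the west; separation 32.062°.

32.062° west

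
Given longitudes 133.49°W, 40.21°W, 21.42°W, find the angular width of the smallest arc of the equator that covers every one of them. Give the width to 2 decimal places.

Sort the longitudes: -133.49°, -40.21°, -21.42°.
Eastward gaps between consecutive values (wrapping around): 93.28°, 18.79°, 247.93°.
Largest gap = 247.93° ⇒ minimal covering band is its complement: 360° − 247.93° = 112.07°.
Band runs from -133.49° eastward to -21.42°.

112.07°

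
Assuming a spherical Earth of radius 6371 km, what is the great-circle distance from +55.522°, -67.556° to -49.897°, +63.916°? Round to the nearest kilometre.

Δλ = 63.916 − -67.556 = 131.472°.
Δφ = -49.897 − 55.522 = -105.419°.
a = sin²(Δφ/2) + cos φ₁ · cos φ₂ · sin²(Δλ/2) = 0.936012.
c = 2·atan2(√a, √(1−a)) = 2.63012 rad → d = 6371·c ≈ 16756.49 km.

16756 km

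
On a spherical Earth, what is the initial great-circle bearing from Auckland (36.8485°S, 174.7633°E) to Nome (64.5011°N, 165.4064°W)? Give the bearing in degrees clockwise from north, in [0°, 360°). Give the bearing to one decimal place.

8.6°

Δλ = -165.4064 − 174.7633 = -340.1697°; wrapped into (−180°, 180°]: 19.8303°.
θ = atan2( sin Δλ · cos φ₂ , cos φ₁ · sin φ₂ − sin φ₁ · cos φ₂ · cos Δλ )
  = atan2(0.14604, 0.96514) = 8.604° → normalised to [0°, 360°): 8.604°.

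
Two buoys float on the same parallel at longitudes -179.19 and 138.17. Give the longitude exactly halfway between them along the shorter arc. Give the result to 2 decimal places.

Signed shortest Δλ from -179.19° to +138.17° is -42.64°.
Midpoint longitude = -179.19° + (-42.64°)/2 = -179.19° − 21.32° = -200.51°.
Normalise into (−180°, 180°]: +159.49°.
(The naïve average (-179.19 + +138.17)/2 = -20.51° is on the wrong side of the globe.)

+159.49°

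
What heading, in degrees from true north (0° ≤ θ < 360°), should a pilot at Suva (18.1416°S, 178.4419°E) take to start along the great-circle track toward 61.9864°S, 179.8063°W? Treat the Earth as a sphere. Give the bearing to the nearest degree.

Δλ = -179.8063 − 178.4419 = -358.2482°; wrapped into (−180°, 180°]: 1.7518°.
θ = atan2( sin Δλ · cos φ₂ , cos φ₁ · sin φ₂ − sin φ₁ · cos φ₂ · cos Δλ )
  = atan2(0.01436, -0.69278) = 178.813° → normalised to [0°, 360°): 178.813°.

179°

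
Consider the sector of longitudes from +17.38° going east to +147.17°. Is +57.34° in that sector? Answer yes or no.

Yes

Band width going east from +17.38° to +147.17°: ((147.17 − 17.38) mod 360) = 129.79°.
Offset of +57.34° east of the west edge: ((57.34 − 17.38) mod 360) = 39.96°.
39.96° ≤ 129.79° ⇒ inside.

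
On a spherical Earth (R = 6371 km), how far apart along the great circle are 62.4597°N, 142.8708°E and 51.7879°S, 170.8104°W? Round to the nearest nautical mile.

Δλ = -170.8104 − 142.8708 = -313.6812°; wrapped into (−180°, 180°]: 46.3188°.
Δφ = -51.7879 − 62.4597 = -114.2476°.
a = sin²(Δφ/2) + cos φ₁ · cos φ₂ · sin²(Δλ/2) = 0.749580.
c = 2·atan2(√a, √(1−a)) = 2.09343 rad → d = 6371·c ≈ 13337.21 km ≈ 7201.52 nmi.

7202 nmi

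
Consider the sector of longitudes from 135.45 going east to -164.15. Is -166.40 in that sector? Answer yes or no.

Band width going east from +135.45° to -164.15°: ((-164.15 − 135.45) mod 360) = 60.40°.
Offset of -166.40° east of the west edge: ((-166.40 − 135.45) mod 360) = 58.15°.
58.15° ≤ 60.40° ⇒ inside.

Yes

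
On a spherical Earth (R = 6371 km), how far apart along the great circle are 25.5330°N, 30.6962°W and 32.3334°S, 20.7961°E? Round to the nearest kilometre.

Δλ = 20.7961 − -30.6962 = 51.4923°.
Δφ = -32.3334 − 25.5330 = -57.8664°.
a = sin²(Δφ/2) + cos φ₁ · cos φ₂ · sin²(Δλ/2) = 0.377915.
c = 2·atan2(√a, √(1−a)) = 1.32413 rad → d = 6371·c ≈ 8436.05 km.

8436 km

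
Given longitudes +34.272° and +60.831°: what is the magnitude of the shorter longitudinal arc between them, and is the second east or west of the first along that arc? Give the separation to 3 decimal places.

26.559° east

Raw difference: 60.831 − 34.272 = 26.559°.
Normalise into (−180°, 180°]: 26.559° stays 26.559°.
Positive ⇒ the second point lies to the east; separation 26.559°.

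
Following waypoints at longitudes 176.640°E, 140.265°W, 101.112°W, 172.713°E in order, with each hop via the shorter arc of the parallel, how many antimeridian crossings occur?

2

Leg 1: +176.640° → -140.265°, shortest Δλ = 43.095° (east) — crosses 180°.
Leg 2: -140.265° → -101.112°, shortest Δλ = 39.153° (east) — does not cross 180°.
Leg 3: -101.112° → +172.713°, shortest Δλ = -86.175° (west) — crosses 180°.
Total crossings: 2.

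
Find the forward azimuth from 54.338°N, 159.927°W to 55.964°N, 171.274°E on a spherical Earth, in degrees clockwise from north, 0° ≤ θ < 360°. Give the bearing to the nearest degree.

287°

Δλ = 171.274 − -159.927 = 331.201°; wrapped into (−180°, 180°]: -28.799°.
θ = atan2( sin Δλ · cos φ₂ , cos φ₁ · sin φ₂ − sin φ₁ · cos φ₂ · cos Δλ )
  = atan2(-0.26964, 0.08462) = -72.576° → normalised to [0°, 360°): 287.424°.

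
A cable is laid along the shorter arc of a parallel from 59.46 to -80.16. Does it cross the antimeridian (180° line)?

Signed shortest Δλ = ((-80.16 − 59.46 + 180) mod 360) − 180 = -139.62°.
Going west by 139.62° from +59.46° reaches -80.16° without touching 180°.

No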